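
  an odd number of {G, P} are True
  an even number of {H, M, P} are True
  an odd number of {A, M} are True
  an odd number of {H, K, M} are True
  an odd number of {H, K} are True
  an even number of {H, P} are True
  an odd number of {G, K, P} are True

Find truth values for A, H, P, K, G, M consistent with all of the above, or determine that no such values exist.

A = True, H = True, P = True, K = False, G = False, M = False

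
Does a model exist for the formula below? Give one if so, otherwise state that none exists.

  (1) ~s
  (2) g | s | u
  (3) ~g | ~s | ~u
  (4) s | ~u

Unit clause (~s) forces s = False.
In (s | ~u) only ~u is left, so u = False.
In (g | s | u) only g is left, so g = True.
Check each clause:
  (~s): ~s holds.
  (g | s | u): g holds.
  (~g | ~s | ~u): ~s holds.
  (s | ~u): ~u holds.
All clauses satisfied.

s = False, u = False, g = True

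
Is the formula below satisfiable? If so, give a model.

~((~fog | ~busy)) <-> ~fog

fog: True, busy: False

  ~((~fog | ~busy)) <-> ~fog = True
    ~((~fog | ~busy)) = False
      ~fog | ~busy = True
        ~fog = False
        ~busy = True
    ~fog = False
The formula evaluates to True.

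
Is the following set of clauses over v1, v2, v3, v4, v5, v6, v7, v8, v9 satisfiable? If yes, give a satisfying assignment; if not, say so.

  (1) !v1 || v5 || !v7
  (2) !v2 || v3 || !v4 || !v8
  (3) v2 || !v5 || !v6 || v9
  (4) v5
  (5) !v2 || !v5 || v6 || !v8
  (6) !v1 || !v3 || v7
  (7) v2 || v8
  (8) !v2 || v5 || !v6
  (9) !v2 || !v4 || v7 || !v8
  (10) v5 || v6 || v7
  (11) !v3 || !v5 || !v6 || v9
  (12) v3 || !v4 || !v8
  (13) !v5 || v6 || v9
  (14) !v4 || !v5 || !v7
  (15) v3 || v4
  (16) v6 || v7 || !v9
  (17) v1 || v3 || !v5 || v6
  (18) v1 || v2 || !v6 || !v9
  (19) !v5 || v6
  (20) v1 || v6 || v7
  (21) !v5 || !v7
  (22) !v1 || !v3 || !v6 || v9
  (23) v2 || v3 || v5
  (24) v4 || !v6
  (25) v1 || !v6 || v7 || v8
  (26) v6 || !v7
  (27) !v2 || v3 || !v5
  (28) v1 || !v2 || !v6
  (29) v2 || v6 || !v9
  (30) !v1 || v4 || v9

The formula is unsatisfiable.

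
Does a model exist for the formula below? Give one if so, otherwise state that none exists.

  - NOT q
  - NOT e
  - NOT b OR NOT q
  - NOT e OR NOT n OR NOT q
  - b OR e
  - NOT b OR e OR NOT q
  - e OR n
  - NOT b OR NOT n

Case q = True:
  Clause (NOT q) is falsified — contradiction.
Case q = False:
  (NOT e) forces e = False.
  (b OR e) forces b = True.
  (e OR n) forces n = True.
  Clause (NOT b OR NOT n) is falsified — contradiction.
Both cases fail, so the formula is unsatisfiable.

Unsatisfiable — no assignment works.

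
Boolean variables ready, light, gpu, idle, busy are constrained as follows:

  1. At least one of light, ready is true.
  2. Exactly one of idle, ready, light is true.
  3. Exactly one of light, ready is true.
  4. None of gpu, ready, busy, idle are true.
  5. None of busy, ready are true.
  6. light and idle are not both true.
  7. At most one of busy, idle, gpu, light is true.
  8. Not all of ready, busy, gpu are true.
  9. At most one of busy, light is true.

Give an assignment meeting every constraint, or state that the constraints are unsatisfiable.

ready=F, light=T, gpu=F, idle=F, busy=F

  (1) {light, ready}: 1 true — at least one ✓
  (2) {idle, ready, light}: 1 true — exactly one ✓
  (3) {light, ready}: 1 true — exactly one ✓
  (4) {gpu, ready, busy, idle}: 0 true — none ✓
  (5) {busy, ready}: 0 true — none ✓
  (6) light=T, idle=F — not both ✓
  (7) {busy, idle, gpu, light}: 1 true — at most one ✓
  (8) {ready, busy, gpu}: 0/3 true — not all ✓
  (9) {busy, light}: 1 true — at most one ✓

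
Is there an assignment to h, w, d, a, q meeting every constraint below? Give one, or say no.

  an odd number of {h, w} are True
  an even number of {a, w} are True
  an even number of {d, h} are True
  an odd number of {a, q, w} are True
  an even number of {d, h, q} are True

Unsatisfiable

Adding constraints 2, 3, 4, 5 mod 2: every variable appears an even number of times on the left, so the left side is 0.
But the right sides sum to 1 (mod 2). 0 ≠ 1 — the system is inconsistent.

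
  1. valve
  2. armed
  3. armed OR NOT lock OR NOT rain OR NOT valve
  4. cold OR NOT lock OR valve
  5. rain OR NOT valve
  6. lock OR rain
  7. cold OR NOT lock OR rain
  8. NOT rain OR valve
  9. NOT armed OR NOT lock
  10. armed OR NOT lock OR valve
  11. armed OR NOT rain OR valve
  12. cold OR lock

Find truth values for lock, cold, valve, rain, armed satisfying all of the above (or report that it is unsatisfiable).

Unit clause (valve) forces valve = True.
Unit clause (armed) forces armed = True.
In (rain OR NOT valve) only rain is left, so rain = True.
In (NOT armed OR NOT lock) only NOT lock is left, so lock = False.
In (cold OR lock) only cold is left, so cold = True.
All clauses satisfied.

lock: False, cold: True, valve: True, rain: True, armed: True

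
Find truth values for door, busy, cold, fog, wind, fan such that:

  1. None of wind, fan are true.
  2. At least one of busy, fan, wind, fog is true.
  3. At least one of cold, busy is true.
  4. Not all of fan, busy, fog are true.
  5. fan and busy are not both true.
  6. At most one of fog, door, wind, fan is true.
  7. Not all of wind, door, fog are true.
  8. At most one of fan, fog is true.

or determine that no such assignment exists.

door = True, busy = True, cold = False, fog = False, wind = False, fan = False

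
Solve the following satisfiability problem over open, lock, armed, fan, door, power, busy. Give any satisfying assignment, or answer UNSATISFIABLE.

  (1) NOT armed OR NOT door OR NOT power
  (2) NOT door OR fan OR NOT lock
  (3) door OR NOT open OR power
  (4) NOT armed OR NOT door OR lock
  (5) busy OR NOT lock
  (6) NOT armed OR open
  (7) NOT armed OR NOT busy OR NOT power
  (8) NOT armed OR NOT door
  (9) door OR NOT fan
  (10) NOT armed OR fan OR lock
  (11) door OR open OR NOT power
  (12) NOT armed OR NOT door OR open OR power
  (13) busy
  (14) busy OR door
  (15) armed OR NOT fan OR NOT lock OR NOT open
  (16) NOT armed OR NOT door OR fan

open=T; lock=F; armed=F; fan=T; door=T; power=T; busy=T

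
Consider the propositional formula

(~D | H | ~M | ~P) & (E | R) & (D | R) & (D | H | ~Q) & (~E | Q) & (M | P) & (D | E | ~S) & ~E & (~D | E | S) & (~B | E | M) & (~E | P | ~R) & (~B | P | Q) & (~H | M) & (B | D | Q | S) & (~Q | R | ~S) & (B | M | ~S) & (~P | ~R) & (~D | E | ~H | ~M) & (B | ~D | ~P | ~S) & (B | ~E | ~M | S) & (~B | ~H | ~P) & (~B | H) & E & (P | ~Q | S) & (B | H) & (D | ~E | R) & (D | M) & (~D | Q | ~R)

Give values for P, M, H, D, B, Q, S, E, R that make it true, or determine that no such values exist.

Case E = True:
  Clause (~E) is falsified — contradiction.
Case E = False:
  Clause (E) is falsified — contradiction.
Both cases fail, so the formula is unsatisfiable.

Unsatisfiable — no assignment works.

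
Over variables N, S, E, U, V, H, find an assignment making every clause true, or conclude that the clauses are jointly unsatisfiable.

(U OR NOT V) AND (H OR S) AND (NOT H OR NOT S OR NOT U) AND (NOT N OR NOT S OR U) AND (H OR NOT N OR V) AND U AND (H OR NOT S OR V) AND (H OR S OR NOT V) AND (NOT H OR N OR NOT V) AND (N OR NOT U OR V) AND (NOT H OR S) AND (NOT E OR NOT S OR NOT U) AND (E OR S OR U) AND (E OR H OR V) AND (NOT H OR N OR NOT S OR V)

Unit clause (U) forces U = True.
Set N = True.
Try S = False:
  (H OR S) forces H = True.
  clause (NOT H OR S) is falsified — backtrack.
So S = True.
  then (NOT H OR NOT S OR NOT U) forces H = False.
  then (H OR NOT N OR V) forces V = True.
  then (NOT E OR NOT S OR NOT U) forces E = False.
All clauses satisfied.

N=T, S=T, E=F, U=T, V=T, H=F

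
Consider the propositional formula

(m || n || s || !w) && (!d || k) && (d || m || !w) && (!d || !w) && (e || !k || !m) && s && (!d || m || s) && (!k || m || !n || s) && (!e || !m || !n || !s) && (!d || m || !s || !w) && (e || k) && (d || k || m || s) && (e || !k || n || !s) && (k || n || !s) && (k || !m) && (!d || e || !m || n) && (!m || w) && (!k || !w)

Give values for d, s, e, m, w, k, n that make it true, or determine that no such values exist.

d=T, s=T, e=T, m=F, w=F, k=T, n=T

Unit clause (s) forces s = True.
Set d = True.
  then (!d || k) forces k = True.
  then (!d || !w) forces w = False.
  then (!m || w) forces m = False.
Set e = True.
Set n = True.
All clauses satisfied.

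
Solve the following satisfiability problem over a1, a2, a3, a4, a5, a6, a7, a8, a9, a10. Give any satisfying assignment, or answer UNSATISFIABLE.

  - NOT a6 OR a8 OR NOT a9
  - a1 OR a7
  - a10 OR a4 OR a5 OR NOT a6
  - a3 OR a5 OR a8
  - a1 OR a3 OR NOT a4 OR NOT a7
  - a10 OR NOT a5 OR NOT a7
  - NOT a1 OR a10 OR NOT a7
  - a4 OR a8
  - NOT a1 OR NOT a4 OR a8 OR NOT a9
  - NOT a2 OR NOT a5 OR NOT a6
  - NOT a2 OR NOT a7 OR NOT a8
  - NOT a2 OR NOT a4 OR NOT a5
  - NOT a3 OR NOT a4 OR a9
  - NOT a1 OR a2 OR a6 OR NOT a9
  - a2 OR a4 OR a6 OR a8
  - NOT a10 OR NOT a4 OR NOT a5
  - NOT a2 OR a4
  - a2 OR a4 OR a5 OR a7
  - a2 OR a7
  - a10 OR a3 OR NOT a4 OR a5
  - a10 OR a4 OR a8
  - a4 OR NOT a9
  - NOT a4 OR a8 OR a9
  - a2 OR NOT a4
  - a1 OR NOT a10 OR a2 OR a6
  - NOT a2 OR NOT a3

a1: False; a2: False; a3: False; a4: False; a5: False; a6: True; a7: True; a8: True; a9: False; a10: True

Set a1 = False.
  then (a1 OR a7) forces a7 = True.
Set a2 = False.
  then (a2 OR NOT a4) forces a4 = False.
  then (a4 OR a8) forces a8 = True.
  then (a4 OR NOT a9) forces a9 = False.
Set a3 = False.
Set a5 = False.
Set a6 = True.
  then (a10 OR a4 OR a5 OR NOT a6) forces a10 = True.
All clauses satisfied.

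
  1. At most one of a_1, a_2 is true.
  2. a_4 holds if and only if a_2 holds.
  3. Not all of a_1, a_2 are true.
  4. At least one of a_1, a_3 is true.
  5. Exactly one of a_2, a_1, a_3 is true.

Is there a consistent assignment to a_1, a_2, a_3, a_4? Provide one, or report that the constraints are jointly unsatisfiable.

a_1=T; a_2=F; a_3=F; a_4=F

  (1) {a_1, a_2}: 1 true — at most one ✓
  (2) a_4=F, a_2=F — same ✓
  (3) {a_1, a_2}: 1/2 true — not all ✓
  (4) {a_1, a_3}: 1 true — at least one ✓
  (5) {a_2, a_1, a_3}: 1 true — exactly one ✓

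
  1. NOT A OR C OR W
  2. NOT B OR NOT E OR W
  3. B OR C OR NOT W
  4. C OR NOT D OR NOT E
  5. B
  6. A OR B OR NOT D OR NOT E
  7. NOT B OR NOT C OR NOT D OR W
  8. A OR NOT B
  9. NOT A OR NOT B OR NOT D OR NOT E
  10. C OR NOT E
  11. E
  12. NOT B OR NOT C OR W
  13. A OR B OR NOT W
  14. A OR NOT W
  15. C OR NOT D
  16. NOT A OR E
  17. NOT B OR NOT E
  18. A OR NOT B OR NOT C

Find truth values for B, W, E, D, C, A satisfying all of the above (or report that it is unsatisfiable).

No satisfying assignment exists.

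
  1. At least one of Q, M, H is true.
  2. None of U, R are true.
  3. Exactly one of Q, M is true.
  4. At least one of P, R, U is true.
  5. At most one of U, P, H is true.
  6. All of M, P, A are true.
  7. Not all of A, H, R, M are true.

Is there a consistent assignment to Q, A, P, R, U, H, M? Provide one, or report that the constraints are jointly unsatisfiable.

Q: False, A: True, P: True, R: False, U: False, H: False, M: True

  (1) {Q, M, H}: 1 true — at least one ✓
  (2) {U, R}: 0 true — none ✓
  (3) {Q, M}: 1 true — exactly one ✓
  (4) {P, R, U}: 1 true — at least one ✓
  (5) {U, P, H}: 1 true — at most one ✓
  (6) {M, P, A}: all 3 true ✓
  (7) {A, H, R, M}: 2/4 true — not all ✓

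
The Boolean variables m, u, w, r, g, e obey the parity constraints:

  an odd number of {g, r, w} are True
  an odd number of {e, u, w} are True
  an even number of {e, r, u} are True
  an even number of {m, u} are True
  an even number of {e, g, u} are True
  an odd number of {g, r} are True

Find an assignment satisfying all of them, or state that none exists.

Adding constraints 3, 5, 6 mod 2: every variable appears an even number of times on the left, so the left side is 0.
But the right sides sum to 1 (mod 2). 0 ≠ 1 — the system is inconsistent.

Unsatisfiable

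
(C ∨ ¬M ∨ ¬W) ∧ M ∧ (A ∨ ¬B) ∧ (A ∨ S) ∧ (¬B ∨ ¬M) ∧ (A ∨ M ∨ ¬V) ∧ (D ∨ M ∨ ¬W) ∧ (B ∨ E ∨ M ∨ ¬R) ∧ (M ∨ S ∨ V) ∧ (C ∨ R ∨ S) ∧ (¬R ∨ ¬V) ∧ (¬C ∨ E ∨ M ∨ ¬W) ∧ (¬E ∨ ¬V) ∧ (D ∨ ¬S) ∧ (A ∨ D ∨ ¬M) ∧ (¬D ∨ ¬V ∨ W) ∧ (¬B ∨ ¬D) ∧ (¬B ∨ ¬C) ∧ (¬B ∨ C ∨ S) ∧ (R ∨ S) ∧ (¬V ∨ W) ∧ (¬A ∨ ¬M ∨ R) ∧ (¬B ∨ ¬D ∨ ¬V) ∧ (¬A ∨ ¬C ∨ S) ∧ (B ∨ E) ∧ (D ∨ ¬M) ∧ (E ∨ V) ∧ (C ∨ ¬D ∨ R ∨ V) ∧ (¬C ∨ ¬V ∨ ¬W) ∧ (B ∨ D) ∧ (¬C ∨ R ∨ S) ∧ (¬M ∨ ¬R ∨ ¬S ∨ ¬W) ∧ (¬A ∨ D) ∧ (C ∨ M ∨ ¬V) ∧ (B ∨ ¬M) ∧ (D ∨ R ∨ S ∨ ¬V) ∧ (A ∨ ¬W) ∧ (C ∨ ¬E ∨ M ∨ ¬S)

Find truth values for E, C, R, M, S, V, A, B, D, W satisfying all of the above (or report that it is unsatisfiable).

Case M = True:
  (¬B ∨ ¬M) forces B = False.
  Clause (B ∨ ¬M) is falsified — contradiction.
Case M = False:
  Clause (M) is falsified — contradiction.
Both cases fail, so the formula is unsatisfiable.

Unsatisfiable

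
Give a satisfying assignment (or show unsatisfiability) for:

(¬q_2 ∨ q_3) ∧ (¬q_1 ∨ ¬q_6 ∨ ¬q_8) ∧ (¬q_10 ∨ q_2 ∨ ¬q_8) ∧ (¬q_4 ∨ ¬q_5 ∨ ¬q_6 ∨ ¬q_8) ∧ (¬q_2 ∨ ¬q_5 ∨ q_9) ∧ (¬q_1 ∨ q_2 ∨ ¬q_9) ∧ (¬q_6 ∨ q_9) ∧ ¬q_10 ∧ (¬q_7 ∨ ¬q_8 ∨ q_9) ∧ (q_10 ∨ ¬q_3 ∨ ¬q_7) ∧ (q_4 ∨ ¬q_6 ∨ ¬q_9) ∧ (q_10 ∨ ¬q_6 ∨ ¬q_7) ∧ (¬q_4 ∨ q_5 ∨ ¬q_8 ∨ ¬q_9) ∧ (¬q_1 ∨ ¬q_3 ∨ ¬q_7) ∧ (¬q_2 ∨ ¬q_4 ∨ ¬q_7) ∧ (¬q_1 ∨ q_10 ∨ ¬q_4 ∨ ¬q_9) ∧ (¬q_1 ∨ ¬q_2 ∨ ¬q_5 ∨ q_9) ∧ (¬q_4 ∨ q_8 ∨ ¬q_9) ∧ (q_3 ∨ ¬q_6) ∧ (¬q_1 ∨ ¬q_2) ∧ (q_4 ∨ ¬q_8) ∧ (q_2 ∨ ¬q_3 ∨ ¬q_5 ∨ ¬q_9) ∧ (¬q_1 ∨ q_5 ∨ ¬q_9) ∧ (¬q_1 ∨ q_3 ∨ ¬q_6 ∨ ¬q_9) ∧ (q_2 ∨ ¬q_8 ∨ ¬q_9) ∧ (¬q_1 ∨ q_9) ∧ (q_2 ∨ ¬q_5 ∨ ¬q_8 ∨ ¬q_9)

q_1 = False; q_2 = False; q_3 = True; q_4 = False; q_5 = False; q_6 = False; q_7 = False; q_8 = False; q_9 = True; q_10 = False

Unit clause (¬q_10) forces q_10 = False.
Try q_1 = True:
  (¬q_1 ∨ ¬q_2) forces q_2 = False.
  (¬q_1 ∨ q_2 ∨ ¬q_9) forces q_9 = False.
  clause (¬q_1 ∨ q_9) is falsified — backtrack.
So q_1 = False.
Set q_2 = False.
Set q_3 = True.
  then (q_10 ∨ ¬q_3 ∨ ¬q_7) forces q_7 = False.
Set q_4 = False.
  then (q_4 ∨ ¬q_8) forces q_8 = False.
Set q_5 = False.
Set q_6 = False.
Set q_9 = True.
All clauses satisfied.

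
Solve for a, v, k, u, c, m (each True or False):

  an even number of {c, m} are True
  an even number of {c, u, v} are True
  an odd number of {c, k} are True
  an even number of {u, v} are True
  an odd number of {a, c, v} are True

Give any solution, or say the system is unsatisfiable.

a: False; v: True; k: True; u: True; c: False; m: False

{c, m}: 0 true → even ✓
{c, u, v}: 2 true → even ✓
{c, k}: 1 true → odd ✓
{u, v}: 2 true → even ✓
{a, c, v}: 1 true → odd ✓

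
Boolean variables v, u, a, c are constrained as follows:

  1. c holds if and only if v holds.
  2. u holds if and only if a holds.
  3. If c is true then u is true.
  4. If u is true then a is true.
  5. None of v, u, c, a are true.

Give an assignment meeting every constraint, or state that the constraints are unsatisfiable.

v: False, u: False, a: False, c: False

  (1) c=F, v=F — same ✓
  (2) u=F, a=F — same ✓
  (3) c=F ⇒ u: vacuous ✓
  (4) u=F ⇒ a: vacuous ✓
  (5) {v, u, c, a}: 0 true — none ✓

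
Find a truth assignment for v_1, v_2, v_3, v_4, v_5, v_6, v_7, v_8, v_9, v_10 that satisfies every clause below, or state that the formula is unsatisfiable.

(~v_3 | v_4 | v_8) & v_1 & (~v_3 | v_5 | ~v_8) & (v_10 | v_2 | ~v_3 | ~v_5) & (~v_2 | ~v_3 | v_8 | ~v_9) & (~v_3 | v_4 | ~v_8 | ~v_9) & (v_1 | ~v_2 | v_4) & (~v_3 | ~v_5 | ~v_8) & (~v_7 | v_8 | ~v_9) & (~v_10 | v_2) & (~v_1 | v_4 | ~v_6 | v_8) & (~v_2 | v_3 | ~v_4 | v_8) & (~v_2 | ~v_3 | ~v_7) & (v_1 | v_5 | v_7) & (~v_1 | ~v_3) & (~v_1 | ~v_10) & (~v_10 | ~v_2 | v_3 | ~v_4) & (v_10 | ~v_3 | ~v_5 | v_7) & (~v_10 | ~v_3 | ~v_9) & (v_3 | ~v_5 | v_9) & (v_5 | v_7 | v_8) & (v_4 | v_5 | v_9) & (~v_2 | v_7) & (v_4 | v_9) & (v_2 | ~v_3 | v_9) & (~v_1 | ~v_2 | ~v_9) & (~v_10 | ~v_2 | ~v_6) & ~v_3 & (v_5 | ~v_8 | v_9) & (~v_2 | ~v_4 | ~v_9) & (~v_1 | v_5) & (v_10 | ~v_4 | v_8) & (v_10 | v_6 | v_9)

Unit clause (v_1) forces v_1 = True.
In (~v_1 | ~v_3) only ~v_3 is left, so v_3 = False.
In (~v_1 | ~v_10) only ~v_10 is left, so v_10 = False.
In (~v_1 | v_5) only v_5 is left, so v_5 = True.
In (v_3 | ~v_5 | v_9) only v_9 is left, so v_9 = True.
In (~v_1 | ~v_2 | ~v_9) only ~v_2 is left, so v_2 = False.
Set v_4 = False.
Set v_6 = True.
  then (~v_1 | v_4 | ~v_6 | v_8) forces v_8 = True.
Set v_7 = False.
All clauses satisfied.

v_1=T, v_2=F, v_3=F, v_4=F, v_5=T, v_6=T, v_7=F, v_8=T, v_9=T, v_10=F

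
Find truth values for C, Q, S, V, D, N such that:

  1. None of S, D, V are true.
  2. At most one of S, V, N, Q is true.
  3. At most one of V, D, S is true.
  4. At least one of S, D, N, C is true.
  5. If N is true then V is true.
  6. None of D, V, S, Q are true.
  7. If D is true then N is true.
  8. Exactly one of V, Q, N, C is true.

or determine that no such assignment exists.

C: True, Q: False, S: False, V: False, D: False, N: False

  (1) {S, D, V}: 0 true — none ✓
  (2) {S, V, N, Q}: 0 true — at most one ✓
  (3) {V, D, S}: 0 true — at most one ✓
  (4) {S, D, N, C}: 1 true — at least one ✓
  (5) N=F ⇒ V: vacuous ✓
  (6) {D, V, S, Q}: 0 true — none ✓
  (7) D=F ⇒ N: vacuous ✓
  (8) {V, Q, N, C}: 1 true — exactly one ✓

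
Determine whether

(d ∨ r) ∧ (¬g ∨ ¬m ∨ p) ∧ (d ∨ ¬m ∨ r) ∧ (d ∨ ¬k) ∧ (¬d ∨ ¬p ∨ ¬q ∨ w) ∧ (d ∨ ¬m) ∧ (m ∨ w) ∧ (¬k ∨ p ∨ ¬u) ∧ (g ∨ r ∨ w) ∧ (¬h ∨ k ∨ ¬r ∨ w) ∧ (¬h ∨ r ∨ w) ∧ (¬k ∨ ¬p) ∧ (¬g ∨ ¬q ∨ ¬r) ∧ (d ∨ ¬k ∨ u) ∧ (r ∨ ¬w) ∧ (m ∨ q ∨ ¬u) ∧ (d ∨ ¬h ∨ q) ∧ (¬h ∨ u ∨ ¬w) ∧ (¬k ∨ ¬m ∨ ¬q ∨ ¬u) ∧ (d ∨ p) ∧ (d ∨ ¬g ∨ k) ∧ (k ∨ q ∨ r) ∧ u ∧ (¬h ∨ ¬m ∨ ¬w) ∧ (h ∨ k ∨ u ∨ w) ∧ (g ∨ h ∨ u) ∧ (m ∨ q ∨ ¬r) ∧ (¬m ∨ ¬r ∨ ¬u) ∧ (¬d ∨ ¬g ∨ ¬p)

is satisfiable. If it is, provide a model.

Unit clause (u) forces u = True.
Set r = True.
  then (¬m ∨ ¬r ∨ ¬u) forces m = False.
  then (m ∨ w) forces w = True.
  then (m ∨ q ∨ ¬u) forces q = True.
  then (¬g ∨ ¬q ∨ ¬r) forces g = False.
Set p = False.
  then (¬k ∨ p ∨ ¬u) forces k = False.
  then (d ∨ p) forces d = True.
Set h = False.
All clauses satisfied.

r: True, p: False, q: True, d: True, k: False, w: True, m: False, g: False, h: False, u: True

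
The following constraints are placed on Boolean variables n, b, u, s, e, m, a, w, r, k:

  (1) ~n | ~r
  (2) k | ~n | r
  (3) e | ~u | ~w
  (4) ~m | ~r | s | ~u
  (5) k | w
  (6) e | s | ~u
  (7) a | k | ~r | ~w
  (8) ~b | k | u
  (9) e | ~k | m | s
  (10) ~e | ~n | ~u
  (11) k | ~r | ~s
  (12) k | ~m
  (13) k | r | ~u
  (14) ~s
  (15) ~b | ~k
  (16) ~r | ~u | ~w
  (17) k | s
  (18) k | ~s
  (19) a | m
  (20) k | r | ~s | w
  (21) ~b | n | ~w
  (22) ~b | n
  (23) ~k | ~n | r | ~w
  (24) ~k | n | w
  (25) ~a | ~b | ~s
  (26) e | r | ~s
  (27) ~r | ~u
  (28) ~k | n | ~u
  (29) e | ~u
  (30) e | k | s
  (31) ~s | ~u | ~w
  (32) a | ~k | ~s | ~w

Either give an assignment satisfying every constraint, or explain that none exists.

n = True, b = False, u = False, s = False, e = False, m = True, a = False, w = False, r = False, k = True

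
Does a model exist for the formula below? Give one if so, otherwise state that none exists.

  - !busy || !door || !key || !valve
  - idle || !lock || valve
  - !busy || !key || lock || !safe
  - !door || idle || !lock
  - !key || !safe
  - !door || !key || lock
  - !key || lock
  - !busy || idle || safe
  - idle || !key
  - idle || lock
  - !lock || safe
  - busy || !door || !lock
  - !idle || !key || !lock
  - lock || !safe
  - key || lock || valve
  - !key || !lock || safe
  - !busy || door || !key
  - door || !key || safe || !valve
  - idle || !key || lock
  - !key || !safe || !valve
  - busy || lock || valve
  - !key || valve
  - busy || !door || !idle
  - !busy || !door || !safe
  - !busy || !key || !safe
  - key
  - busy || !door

No satisfying assignment exists.

Case key = True:
  (!key || !safe) forces safe = False.
  (!key || lock) forces lock = True.
  Clause (!lock || safe) is falsified — contradiction.
Case key = False:
  Clause (key) is falsified — contradiction.
Both cases fail, so the formula is unsatisfiable.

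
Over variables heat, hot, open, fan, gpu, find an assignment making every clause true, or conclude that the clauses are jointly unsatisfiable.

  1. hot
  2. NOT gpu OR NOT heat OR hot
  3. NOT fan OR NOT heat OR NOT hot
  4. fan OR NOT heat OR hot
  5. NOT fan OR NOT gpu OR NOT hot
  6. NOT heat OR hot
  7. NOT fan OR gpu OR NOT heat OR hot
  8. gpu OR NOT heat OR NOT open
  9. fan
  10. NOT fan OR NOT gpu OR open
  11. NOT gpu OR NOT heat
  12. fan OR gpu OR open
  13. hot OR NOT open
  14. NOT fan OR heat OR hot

heat: False, hot: True, open: True, fan: True, gpu: False

Unit clause (hot) forces hot = True.
Unit clause (fan) forces fan = True.
In (NOT fan OR NOT heat OR NOT hot) only NOT heat is left, so heat = False.
In (NOT fan OR NOT gpu OR NOT hot) only NOT gpu is left, so gpu = False.
Set open = True.
All clauses satisfied.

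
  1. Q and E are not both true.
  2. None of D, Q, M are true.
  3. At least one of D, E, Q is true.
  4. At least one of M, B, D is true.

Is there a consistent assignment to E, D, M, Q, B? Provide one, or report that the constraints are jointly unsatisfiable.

E = True; D = False; M = False; Q = False; B = True

  (1) Q=F, E=T — not both ✓
  (2) {D, Q, M}: 0 true — none ✓
  (3) {D, E, Q}: 1 true — at least one ✓
  (4) {M, B, D}: 1 true — at least one ✓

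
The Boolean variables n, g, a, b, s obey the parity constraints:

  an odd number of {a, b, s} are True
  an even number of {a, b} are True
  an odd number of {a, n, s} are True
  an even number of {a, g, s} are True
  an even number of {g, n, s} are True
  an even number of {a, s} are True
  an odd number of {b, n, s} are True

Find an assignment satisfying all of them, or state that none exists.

n=T, g=F, a=T, b=T, s=T

{a, b, s}: 3 true → odd ✓
{a, b}: 2 true → even ✓
{a, n, s}: 3 true → odd ✓
{a, g, s}: 2 true → even ✓
{g, n, s}: 2 true → even ✓
{a, s}: 2 true → even ✓
{b, n, s}: 3 true → odd ✓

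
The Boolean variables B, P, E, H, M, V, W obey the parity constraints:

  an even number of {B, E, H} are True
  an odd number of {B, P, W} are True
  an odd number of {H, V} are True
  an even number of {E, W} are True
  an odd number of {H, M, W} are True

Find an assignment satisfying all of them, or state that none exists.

B = True; P = False; E = False; H = True; M = False; V = False; W = False

{B, E, H}: 2 true → even ✓
{B, P, W}: 1 true → odd ✓
{H, V}: 1 true → odd ✓
{E, W}: 0 true → even ✓
{H, M, W}: 1 true → odd ✓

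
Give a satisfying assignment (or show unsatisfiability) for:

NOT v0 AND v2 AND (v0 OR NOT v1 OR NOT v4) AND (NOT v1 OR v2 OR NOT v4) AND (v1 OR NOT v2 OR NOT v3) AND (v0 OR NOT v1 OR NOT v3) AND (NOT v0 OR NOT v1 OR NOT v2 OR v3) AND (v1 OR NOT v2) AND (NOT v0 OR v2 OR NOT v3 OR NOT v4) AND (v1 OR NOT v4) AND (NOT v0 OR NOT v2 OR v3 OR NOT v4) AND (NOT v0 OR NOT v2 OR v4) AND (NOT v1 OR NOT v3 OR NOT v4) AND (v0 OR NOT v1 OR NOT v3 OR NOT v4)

v0=F, v1=T, v2=T, v3=F, v4=F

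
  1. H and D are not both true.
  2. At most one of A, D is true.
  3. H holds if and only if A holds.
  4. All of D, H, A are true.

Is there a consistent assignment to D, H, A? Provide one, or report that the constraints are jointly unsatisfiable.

Case D = True:
  (1) with D=T forces H = False.
  Constraint (4) is violated (H=F) — contradiction.
Case D = False:
  Constraint (4) is violated (D=F) — contradiction.
Both cases fail — unsatisfiable.

No satisfying assignment exists.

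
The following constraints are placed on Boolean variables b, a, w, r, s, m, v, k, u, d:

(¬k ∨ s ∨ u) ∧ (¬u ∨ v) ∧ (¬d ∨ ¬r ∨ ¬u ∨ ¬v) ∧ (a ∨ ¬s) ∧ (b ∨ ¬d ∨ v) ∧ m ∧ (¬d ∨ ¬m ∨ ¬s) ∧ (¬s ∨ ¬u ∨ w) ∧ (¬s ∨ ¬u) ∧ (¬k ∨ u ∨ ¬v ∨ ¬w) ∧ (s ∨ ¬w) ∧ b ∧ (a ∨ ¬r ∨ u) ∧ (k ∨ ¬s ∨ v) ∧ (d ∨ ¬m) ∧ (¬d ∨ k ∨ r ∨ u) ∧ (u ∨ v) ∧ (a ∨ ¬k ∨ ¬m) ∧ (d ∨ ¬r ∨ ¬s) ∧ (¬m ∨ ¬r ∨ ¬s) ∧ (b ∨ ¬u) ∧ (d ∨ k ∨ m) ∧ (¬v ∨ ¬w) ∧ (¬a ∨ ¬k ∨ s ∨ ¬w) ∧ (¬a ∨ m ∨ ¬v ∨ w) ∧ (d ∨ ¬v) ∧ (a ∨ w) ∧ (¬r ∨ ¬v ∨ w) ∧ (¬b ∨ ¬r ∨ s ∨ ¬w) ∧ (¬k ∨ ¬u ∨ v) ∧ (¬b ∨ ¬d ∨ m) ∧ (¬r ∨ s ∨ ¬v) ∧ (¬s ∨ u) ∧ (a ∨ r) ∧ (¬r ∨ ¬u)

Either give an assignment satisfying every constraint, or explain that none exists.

Unit clause (m) forces m = True.
Unit clause (b) forces b = True.
In (d ∨ ¬m) only d is left, so d = True.
In (¬d ∨ ¬m ∨ ¬s) only ¬s is left, so s = False.
In (s ∨ ¬w) only ¬w is left, so w = False.
In (a ∨ w) only a is left, so a = True.
Try r = True:
  (¬r ∨ ¬v ∨ w) forces v = False.
  (¬u ∨ v) forces u = False.
  clause (u ∨ v) is falsified — backtrack.
So r = False.
Set v = True.
Set k = True.
  then (¬k ∨ s ∨ u) forces u = True.
All clauses satisfied.

b = True, a = True, w = False, r = False, s = False, m = True, v = True, k = True, u = True, d = True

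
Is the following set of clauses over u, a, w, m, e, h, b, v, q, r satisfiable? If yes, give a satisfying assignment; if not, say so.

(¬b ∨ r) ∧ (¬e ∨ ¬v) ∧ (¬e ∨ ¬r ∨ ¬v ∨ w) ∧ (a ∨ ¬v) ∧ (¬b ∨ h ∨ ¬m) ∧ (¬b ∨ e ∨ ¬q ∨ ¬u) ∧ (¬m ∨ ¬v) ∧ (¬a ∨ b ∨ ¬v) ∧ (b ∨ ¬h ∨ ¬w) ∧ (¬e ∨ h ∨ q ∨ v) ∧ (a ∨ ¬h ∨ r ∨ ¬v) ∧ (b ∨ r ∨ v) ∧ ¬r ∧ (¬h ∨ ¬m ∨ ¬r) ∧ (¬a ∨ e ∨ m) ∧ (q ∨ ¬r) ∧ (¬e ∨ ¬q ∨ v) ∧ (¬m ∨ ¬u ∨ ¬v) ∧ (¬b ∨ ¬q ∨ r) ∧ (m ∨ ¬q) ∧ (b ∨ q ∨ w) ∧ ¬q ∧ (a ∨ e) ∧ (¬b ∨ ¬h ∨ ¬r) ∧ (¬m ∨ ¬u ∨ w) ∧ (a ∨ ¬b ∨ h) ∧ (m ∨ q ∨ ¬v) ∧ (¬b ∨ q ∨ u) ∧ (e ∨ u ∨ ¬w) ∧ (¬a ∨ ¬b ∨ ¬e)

Case r = True:
  Clause (¬r) is falsified — contradiction.
Case r = False:
  (¬b ∨ r) forces b = False.
  (b ∨ r ∨ v) forces v = True.
  (¬e ∨ ¬v) forces e = False.
  (a ∨ ¬v) forces a = True.
  Clause (¬a ∨ b ∨ ¬v) is falsified — contradiction.
Both cases fail, so the formula is unsatisfiable.

UNSATISFIABLE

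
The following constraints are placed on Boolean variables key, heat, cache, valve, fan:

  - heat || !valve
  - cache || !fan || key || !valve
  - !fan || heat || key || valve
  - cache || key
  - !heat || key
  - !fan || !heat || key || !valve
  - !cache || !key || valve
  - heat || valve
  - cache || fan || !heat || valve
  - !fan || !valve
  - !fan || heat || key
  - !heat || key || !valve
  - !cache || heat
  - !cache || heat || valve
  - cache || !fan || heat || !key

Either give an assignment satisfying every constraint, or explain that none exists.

Set key = True.
Set heat = True.
Set cache = False.
Set valve = False.
  then (cache || fan || !heat || valve) forces fan = True.
All clauses satisfied.

key = True, heat = True, cache = False, valve = False, fan = True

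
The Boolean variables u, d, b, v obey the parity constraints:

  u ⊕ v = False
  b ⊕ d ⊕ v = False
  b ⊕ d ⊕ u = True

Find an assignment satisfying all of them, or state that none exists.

The formula is unsatisfiable.

Adding constraints 1, 2, 3 mod 2: every variable appears an even number of times on the left, so the left side is 0.
But the right sides sum to 1 (mod 2). 0 ≠ 1 — the system is inconsistent.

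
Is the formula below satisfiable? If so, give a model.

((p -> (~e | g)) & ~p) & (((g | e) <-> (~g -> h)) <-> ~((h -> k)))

k: True, e: True, g: False, h: False, p: False

  (p -> (~e | g)) & ~p = True
    p -> (~e | g) = True
      ~e | g = False
        ~e = False
    ~p = True
  ((g | e) <-> (~g -> h)) <-> ~((h -> k)) = True
    (g | e) <-> (~g -> h) = False
      g | e = True
      ~g -> h = False
        ~g = True
    ~((h -> k)) = False
      h -> k = True
Both conjuncts True, so the formula holds.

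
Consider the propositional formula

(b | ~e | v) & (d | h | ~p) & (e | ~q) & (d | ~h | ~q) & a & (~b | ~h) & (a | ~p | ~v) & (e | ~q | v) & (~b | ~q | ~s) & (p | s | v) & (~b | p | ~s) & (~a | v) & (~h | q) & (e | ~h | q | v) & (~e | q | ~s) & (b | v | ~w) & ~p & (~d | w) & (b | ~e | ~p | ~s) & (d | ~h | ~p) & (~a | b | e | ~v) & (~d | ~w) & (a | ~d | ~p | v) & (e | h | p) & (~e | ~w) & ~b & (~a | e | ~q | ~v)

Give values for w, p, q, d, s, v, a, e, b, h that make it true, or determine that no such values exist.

w = False, p = False, q = False, d = False, s = False, v = True, a = True, e = True, b = False, h = False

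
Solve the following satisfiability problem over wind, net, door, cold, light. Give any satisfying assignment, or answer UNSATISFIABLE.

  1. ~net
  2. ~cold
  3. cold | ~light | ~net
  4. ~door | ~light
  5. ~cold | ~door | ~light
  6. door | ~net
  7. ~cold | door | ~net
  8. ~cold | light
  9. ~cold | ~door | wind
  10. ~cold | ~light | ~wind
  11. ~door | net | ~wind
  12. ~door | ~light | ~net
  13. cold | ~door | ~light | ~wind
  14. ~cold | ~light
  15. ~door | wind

wind = True, net = False, door = False, cold = False, light = True

Unit clause (~net) forces net = False.
Unit clause (~cold) forces cold = False.
Set wind = True.
  then (~door | net | ~wind) forces door = False.
Set light = True.
All clauses satisfied.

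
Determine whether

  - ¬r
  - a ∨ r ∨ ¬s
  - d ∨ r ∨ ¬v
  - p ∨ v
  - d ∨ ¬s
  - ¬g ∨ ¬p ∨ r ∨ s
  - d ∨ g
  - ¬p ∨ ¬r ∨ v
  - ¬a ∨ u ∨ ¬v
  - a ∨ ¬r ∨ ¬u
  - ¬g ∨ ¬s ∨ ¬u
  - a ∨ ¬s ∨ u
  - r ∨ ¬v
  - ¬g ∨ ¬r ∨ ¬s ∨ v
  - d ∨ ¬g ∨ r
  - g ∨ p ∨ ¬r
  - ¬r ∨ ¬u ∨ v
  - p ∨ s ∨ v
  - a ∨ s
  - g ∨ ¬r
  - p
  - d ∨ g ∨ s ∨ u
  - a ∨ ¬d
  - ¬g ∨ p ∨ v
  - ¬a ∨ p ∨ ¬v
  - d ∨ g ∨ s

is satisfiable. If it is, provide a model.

g = False; a = True; p = True; r = False; d = True; v = False; u = False; s = True

Unit clause (¬r) forces r = False.
In (r ∨ ¬v) only ¬v is left, so v = False.
Unit clause (p) forces p = True.
Set g = False.
  then (d ∨ g) forces d = True.
  then (a ∨ ¬d) forces a = True.
Set u = False.
Set s = True.
All clauses satisfied.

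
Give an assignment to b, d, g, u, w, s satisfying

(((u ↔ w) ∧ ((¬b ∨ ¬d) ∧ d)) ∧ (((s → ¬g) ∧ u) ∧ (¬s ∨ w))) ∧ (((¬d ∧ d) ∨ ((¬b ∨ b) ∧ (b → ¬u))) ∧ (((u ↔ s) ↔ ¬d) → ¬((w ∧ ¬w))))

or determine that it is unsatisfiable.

b: False, d: True, g: False, u: True, w: True, s: False

  ((u ↔ w) ∧ ((¬b ∨ ¬d) ∧ d)) ∧ (((s → ¬g) ∧ u) ∧ (¬s ∨ w)) = True
    (u ↔ w) ∧ ((¬b ∨ ¬d) ∧ d) = True
      u ↔ w = True
      (¬b ∨ ¬d) ∧ d = True
        ¬b ∨ ¬d = True
          ¬b = True
          ¬d = False
    ((s → ¬g) ∧ u) ∧ (¬s ∨ w) = True
      (s → ¬g) ∧ u = True
        s → ¬g = True
          ¬g = True
      ¬s ∨ w = True
        ¬s = True
  ((¬d ∧ d) ∨ ((¬b ∨ b) ∧ (b → ¬u))) ∧ (((u ↔ s) ↔ ¬d) → ¬((w ∧ ¬w))) = True
    (¬d ∧ d) ∨ ((¬b ∨ b) ∧ (b → ¬u)) = True
      ¬d ∧ d = False
        ¬d = False
      (¬b ∨ b) ∧ (b → ¬u) = True
        ¬b ∨ b = True
          ¬b = True
        b → ¬u = True
          ¬u = False
    ((u ↔ s) ↔ ¬d) → ¬((w ∧ ¬w)) = True
      (u ↔ s) ↔ ¬d = True
        u ↔ s = False
        ¬d = False
      ¬((w ∧ ¬w)) = True
        w ∧ ¬w = False
          ¬w = False
Both conjuncts True, so the formula holds.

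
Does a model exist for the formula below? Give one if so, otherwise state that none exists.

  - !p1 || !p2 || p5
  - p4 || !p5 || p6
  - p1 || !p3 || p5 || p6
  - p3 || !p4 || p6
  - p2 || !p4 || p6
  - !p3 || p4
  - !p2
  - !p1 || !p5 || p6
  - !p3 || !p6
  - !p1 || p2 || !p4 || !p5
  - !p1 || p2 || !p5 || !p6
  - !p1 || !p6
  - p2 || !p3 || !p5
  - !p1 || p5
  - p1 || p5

Unit clause (!p2) forces p2 = False.
Set p1 = False.
  then (p1 || p5) forces p5 = True.
  then (p2 || !p3 || !p5) forces p3 = False.
Set p4 = True.
  then (p3 || !p4 || p6) forces p6 = True.
All clauses satisfied.

p1 = False; p2 = False; p3 = False; p4 = True; p5 = True; p6 = True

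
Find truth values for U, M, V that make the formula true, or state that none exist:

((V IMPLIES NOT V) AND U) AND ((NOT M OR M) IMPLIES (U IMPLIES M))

U: True, M: True, V: False

  (V IMPLIES NOT V) AND U = True
    V IMPLIES NOT V = True
      NOT V = True
  (NOT M OR M) IMPLIES (U IMPLIES M) = True
    NOT M OR M = True
      NOT M = False
    U IMPLIES M = True
Both conjuncts True, so the formula holds.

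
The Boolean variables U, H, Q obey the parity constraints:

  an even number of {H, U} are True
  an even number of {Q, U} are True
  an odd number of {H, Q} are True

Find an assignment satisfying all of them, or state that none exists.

The formula is unsatisfiable.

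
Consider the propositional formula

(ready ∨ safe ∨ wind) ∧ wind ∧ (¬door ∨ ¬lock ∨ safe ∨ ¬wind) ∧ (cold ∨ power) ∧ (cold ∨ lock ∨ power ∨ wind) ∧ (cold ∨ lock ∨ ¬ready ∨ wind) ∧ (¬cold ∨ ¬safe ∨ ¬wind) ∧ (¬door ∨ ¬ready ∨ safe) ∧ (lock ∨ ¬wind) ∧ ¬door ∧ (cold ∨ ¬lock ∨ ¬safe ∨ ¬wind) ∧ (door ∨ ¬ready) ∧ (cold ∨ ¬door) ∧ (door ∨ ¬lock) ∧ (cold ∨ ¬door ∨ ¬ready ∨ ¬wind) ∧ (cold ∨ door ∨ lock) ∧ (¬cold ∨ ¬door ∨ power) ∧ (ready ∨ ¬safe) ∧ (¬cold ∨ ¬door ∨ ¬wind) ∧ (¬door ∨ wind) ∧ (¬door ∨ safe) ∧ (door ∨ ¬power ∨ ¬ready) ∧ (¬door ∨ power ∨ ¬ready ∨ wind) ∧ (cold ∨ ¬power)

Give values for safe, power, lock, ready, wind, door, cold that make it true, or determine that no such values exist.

Case wind = True:
  (lock ∨ ¬wind) forces lock = True.
  (¬door) forces door = False.
  Clause (door ∨ ¬lock) is falsified — contradiction.
Case wind = False:
  Clause (wind) is falsified — contradiction.
Both cases fail, so the formula is unsatisfiable.

UNSATISFIABLE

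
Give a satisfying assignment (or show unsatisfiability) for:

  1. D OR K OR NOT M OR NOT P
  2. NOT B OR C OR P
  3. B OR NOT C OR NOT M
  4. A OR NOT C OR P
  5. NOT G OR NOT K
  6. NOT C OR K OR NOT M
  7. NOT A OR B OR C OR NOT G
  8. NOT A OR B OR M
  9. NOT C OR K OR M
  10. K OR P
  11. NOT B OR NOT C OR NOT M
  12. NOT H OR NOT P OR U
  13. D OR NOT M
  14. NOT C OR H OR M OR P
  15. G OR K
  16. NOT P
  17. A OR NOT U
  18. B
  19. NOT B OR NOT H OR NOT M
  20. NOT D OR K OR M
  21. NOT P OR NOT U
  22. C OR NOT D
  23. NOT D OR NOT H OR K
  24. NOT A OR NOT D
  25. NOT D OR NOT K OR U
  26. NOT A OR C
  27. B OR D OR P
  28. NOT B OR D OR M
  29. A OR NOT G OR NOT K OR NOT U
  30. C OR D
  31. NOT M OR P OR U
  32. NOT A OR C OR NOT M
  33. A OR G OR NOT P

UNSATISFIABLE

Case B = True:
  (NOT P) forces P = False.
  (NOT B OR C OR P) forces C = True.
  (A OR NOT C OR P) forces A = True.
  (K OR P) forces K = True.
  (NOT G OR NOT K) forces G = False.
  (NOT B OR NOT C OR NOT M) forces M = False.
  (NOT C OR H OR M OR P) forces H = True.
  (NOT A OR NOT D) forces D = False.
  Clause (NOT B OR D OR M) is falsified — contradiction.
Case B = False:
  Clause (B) is falsified — contradiction.
Both cases fail, so the formula is unsatisfiable.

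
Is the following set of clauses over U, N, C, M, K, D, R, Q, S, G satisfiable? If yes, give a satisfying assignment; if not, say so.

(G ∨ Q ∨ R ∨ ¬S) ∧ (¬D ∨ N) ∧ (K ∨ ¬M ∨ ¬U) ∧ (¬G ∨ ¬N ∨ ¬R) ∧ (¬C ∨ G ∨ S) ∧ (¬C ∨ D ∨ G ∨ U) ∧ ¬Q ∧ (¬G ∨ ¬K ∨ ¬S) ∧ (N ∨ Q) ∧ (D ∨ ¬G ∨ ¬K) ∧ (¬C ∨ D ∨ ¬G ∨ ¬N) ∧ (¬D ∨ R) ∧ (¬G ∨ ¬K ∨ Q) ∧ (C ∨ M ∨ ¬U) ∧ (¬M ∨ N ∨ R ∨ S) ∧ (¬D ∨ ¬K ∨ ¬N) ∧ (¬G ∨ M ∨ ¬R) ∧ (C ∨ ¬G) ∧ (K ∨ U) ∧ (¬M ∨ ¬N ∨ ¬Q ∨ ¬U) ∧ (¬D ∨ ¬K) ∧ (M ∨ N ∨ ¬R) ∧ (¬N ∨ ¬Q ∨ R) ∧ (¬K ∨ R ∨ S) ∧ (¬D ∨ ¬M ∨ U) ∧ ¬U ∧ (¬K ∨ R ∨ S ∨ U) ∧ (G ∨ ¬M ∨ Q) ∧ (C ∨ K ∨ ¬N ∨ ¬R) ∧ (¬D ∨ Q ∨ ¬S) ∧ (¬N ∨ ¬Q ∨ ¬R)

Unit clause (¬Q) forces Q = False.
In (N ∨ Q) only N is left, so N = True.
Unit clause (¬U) forces U = False.
In (K ∨ U) only K is left, so K = True.
In (¬D ∨ ¬K) only ¬D is left, so D = False.
In (D ∨ ¬G ∨ ¬K) only ¬G is left, so G = False.
In (G ∨ ¬M ∨ Q) only ¬M is left, so M = False.
In (¬C ∨ D ∨ G ∨ U) only ¬C is left, so C = False.
Set R = True.
Set S = True.
All clauses satisfied.

U=F, N=T, C=F, M=F, K=T, D=F, R=T, Q=F, S=T, G=F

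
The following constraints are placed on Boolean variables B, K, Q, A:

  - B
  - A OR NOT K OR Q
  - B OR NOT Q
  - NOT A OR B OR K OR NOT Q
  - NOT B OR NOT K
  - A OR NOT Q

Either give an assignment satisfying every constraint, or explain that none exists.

Unit clause (B) forces B = True.
In (NOT B OR NOT K) only NOT K is left, so K = False.
Set Q = False.
Set A = False.
Check each clause:
  (B): B holds.
  (A OR NOT K OR Q): NOT K holds.
  (B OR NOT Q): B holds.
  (NOT A OR B OR K OR NOT Q): NOT A holds.
  (NOT B OR NOT K): NOT K holds.
  (A OR NOT Q): NOT Q holds.
All clauses satisfied.

B = True; K = False; Q = False; A = False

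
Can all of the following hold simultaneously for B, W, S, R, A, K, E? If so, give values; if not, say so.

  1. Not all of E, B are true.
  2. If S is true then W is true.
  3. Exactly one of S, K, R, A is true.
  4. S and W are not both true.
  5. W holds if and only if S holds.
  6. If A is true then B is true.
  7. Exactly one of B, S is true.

B = True, W = False, S = False, R = True, A = False, K = False, E = False

  (1) {E, B}: 1/2 true — not all ✓
  (2) S=F ⇒ W: vacuous ✓
  (3) {S, K, R, A}: 1 true — exactly one ✓
  (4) S=F, W=F — not both ✓
  (5) W=F, S=F — same ✓
  (6) A=F ⇒ B: vacuous ✓
  (7) {B, S}: 1 true — exactly one ✓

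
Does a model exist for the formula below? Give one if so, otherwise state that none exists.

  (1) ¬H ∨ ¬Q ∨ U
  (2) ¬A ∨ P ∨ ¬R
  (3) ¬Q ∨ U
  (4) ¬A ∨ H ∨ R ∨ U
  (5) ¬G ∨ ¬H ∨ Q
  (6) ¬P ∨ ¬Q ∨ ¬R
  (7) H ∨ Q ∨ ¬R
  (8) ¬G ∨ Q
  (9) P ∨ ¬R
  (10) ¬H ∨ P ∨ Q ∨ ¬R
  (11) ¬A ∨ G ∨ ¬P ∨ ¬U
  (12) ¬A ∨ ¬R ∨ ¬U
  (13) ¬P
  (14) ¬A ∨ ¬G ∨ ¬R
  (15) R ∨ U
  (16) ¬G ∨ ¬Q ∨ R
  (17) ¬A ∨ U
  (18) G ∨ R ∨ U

Unit clause (¬P) forces P = False.
In (P ∨ ¬R) only ¬R is left, so R = False.
In (R ∨ U) only U is left, so U = True.
Try G = True:
  (¬G ∨ Q) forces Q = True.
  clause (¬G ∨ ¬Q ∨ R) is falsified — backtrack.
So G = False.
Set H = False.
Set A = False.
Set Q = False.
All clauses satisfied.

R = False, G = False, P = False, H = False, U = True, A = False, Q = False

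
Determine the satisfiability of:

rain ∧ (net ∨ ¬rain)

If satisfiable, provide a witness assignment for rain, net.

rain=T, net=T

  net ∨ ¬rain = True
    ¬rain = False
Both conjuncts True, so the formula holds.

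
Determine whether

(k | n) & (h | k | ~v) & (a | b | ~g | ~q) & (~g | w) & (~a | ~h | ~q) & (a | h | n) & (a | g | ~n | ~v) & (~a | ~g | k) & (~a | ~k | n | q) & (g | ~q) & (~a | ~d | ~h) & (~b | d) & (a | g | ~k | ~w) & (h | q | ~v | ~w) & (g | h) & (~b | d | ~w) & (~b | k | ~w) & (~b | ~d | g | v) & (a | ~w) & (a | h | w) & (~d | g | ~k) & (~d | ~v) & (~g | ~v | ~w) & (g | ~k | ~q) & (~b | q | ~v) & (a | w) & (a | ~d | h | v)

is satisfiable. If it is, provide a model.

n=T, a=T, g=T, b=T, h=F, w=T, q=T, v=F, k=T, d=T

Set n = True.
Try a = False:
  (a | ~w) forces w = False.
  clause (a | w) is falsified — backtrack.
So a = True.
Set g = True.
  then (~g | w) forces w = True.
  then (~a | ~g | k) forces k = True.
  then (~g | ~v | ~w) forces v = False.
Set b = True.
  then (~b | d) forces d = True.
  then (~a | ~d | ~h) forces h = False.
Set q = True.
All clauses satisfied.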